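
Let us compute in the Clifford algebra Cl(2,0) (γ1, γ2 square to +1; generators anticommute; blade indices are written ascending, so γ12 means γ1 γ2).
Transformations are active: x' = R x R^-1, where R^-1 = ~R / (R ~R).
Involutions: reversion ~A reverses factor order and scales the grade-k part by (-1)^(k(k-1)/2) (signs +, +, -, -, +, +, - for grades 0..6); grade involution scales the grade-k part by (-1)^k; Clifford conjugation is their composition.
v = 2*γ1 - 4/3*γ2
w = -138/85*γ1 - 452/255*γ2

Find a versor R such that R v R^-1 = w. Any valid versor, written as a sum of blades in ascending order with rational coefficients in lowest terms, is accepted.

A norm check does it: q(v) = q(w) = 52/9, hence R = v + w = 32/85*γ1 - 264/85*γ2 realises the map — parallel part kept, (v - w)/2 negated, v carried to w.
Answer: 32/85*γ1 - 264/85*γ2


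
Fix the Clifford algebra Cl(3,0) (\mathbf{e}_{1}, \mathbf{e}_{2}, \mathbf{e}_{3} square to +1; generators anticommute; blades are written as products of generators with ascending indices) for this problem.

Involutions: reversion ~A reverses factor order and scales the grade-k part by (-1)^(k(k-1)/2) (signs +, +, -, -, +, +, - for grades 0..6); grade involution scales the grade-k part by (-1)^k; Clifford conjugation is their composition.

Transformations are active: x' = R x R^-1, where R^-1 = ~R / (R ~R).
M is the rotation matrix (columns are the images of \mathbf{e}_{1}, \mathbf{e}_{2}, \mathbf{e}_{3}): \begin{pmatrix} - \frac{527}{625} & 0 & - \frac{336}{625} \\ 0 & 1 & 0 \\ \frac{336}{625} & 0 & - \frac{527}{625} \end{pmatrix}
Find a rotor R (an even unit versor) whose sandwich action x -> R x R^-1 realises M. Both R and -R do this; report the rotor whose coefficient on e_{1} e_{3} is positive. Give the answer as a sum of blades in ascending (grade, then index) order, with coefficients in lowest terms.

Method: write R = a + b12*e_{1} e_{2} + b13*e_{1} e_{3} + b23*e_{2} e_{3} with a^2 + b12^2 + b13^2 + b23^2 = 1 (so R^-1 = ~R). Expanding the columns R e_j ~R gives tr M = 4a^2 - 1 and, from the antisymmetric part, M21 - M12 = -4a*b12, M13 - M31 = 4a*b13, M32 - M23 = -4a*b23.
Here tr M = -\frac{429}{625}, so a^2 = (1 + tr M)/4 = \frac{49}{625} and a = ±\frac{7}{25}. Taking a = \frac{7}{25}: M21 - M12 = 0, M13 - M31 = -\frac{672}{625}, M32 - M23 = 0, giving b12 = 0, b13 = -\frac{24}{25}, b23 = 0, i.e. R = \frac{7}{25} - \frac{24}{25} e_{1} e_{3}.
Its e_{1} e_{3} coefficient is negative, so report the other preimage -R.
Answer: -\frac{7}{25} + \frac{24}{25} e_{1} e_{3}. Why the constraint matters: R and -R act identically through the sandwich — M has trace -\frac{429}{625} either way — so only the sign condition on e_{1} e_{3} picks one of the two preimages.


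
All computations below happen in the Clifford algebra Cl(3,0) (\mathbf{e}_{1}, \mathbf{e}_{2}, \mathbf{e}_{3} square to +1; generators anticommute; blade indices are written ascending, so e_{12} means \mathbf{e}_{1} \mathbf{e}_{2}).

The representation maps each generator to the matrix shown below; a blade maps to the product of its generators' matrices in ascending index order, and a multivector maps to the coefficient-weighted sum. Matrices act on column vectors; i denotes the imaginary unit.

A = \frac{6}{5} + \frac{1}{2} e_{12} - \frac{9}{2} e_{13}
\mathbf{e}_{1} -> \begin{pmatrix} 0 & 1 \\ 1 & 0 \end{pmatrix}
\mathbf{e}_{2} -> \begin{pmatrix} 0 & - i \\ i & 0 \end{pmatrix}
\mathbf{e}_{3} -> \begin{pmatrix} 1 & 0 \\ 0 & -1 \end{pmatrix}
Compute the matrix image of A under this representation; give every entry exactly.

Bivector images (products of the table entries): rho(e_{12}) = rho(\mathbf{e}_{1})rho(\mathbf{e}_{2}) = \begin{pmatrix} i & 0 \\ 0 & - i \end{pmatrix}; rho(e_{13}) = rho(\mathbf{e}_{1})rho(\mathbf{e}_{3}) = \begin{pmatrix} 0 & -1 \\ 1 & 0 \end{pmatrix}.
M = (\frac{6}{5})*1 + (\frac{1}{2})*rho(e_{12}) + (-\frac{9}{2})*rho(e_{13}), summed entrywise (1 is the identity matrix):
Answer: \begin{pmatrix} \frac{6}{5} + \frac{i}{2} & \frac{9}{2} \\ - \frac{9}{2} & \frac{6}{5} - \frac{i}{2} \end{pmatrix}


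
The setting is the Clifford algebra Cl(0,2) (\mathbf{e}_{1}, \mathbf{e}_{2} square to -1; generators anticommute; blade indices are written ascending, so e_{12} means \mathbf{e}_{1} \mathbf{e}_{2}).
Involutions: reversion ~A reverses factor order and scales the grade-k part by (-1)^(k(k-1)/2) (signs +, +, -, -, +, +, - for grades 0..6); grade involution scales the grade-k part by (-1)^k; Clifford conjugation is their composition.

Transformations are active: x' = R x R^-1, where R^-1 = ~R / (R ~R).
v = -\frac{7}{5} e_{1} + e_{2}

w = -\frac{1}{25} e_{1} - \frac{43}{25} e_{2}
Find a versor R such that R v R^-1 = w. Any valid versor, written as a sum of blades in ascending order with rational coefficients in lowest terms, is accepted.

Sketch: the shared square -\frac{74}{25} makes R = v + w = -\frac{36}{25} e_{1} - \frac{18}{25} e_{2} the natural versor; its sandwich fixes that direction, negates (v - w)/2, and sends v to w.
Answer: -\frac{36}{25} e_{1} - \frac{18}{25} e_{2}


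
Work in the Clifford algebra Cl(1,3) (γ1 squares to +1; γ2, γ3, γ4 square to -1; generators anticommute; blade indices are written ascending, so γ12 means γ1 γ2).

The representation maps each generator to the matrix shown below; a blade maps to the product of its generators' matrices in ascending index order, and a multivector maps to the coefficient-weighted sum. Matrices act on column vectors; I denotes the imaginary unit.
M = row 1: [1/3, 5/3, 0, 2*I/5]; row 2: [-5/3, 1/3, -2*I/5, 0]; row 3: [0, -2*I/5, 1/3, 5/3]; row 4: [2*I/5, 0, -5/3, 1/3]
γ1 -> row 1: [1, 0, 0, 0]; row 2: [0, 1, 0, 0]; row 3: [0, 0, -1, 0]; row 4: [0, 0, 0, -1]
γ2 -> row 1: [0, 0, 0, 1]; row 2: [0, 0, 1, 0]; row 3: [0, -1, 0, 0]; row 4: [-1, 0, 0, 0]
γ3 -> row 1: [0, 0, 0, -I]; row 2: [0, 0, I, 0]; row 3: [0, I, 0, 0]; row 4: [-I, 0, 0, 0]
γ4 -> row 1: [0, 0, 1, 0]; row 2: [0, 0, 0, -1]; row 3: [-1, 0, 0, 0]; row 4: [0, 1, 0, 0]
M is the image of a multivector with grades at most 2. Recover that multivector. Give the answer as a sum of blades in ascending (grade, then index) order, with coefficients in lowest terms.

Method: the blade images are trace-orthogonal — tr(rho(e_A) rho(e_B)^-1) = 4 if A = B and 0 otherwise — and rho(e_A)^-1 = (e_A)^2 * rho(e_A) with (e_A)^2 = +1 or -1, so the coefficient of e_A in the preimage is (e_A)^2 * tr(M rho(e_A))/4.
Nonzero projections over blades of grade <= 2: 1: (1)^2 = +1, tr(M 1) = 4/3, coefficient 1/3; γ3: (γ3)^2 = -1, tr(M rho(γ3)) = 8/5, coefficient -2/5; γ24: (γ24)^2 = -1, tr(M rho(γ24)) = -20/3, coefficient 5/3. Every other blade of grade <= 2 projects to 0.
Answer: 1/3 - 2/5*γ3 + 5/3*γ24


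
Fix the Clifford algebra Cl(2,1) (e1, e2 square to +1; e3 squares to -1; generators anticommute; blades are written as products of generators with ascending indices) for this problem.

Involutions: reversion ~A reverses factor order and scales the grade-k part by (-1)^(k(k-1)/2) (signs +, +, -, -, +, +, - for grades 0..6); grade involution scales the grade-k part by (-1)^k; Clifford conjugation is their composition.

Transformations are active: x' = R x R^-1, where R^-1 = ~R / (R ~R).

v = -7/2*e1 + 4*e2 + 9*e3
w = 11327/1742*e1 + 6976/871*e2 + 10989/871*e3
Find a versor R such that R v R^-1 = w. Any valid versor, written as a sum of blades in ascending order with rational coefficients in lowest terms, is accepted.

Equal squares first: v^2 = w^2 = -211/4. Then v + w = 2615/871*e1 + 10460/871*e2 + 18828/871*e3 is a versor taking v to w, provided it is invertible.
Answer: 2615/871*e1 + 10460/871*e2 + 18828/871*e3


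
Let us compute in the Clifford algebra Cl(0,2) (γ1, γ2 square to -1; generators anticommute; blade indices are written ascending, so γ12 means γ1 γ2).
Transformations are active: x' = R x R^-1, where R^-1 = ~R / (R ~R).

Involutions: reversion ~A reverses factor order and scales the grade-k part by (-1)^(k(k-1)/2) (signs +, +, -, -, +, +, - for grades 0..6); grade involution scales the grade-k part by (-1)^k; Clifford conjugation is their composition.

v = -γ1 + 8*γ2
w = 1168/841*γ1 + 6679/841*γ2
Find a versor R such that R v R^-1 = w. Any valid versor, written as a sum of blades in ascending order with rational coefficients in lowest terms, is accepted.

R = v + w = 327/841*γ1 + 13407/841*γ2 works: the equal norms (-65) guarantee its sandwich swaps v into w.
Answer: 327/841*γ1 + 13407/841*γ2


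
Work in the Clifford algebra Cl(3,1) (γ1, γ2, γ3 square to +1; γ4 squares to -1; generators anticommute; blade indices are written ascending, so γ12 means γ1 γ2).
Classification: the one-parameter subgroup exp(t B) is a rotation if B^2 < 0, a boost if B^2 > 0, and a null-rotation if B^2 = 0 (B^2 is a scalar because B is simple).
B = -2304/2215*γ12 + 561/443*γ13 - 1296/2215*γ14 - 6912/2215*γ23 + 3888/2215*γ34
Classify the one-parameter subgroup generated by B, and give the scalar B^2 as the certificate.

B^2 term by term: the squares give (-2304/2215)^2*(γ12)^2 + (561/443)^2*(γ13)^2 + (-1296/2215)^2*(γ14)^2 + (-6912/2215)^2*(γ23)^2 + (3888/2215)^2*(γ34)^2 = 5308416/4906225*(-1) + 314721/196249*(-1) + 1679616/4906225*(+1) + 47775744/4906225*(-1) + 15116544/4906225*(+1) = -9 (each basis 2-blade squares to minus the product of its generators' squares); cross terms between blades sharing an index anticommute and cancel; the commuting (index-disjoint) pairs give grade-4 terms 2*c*c'*(blade product), which cancel blade by blade — γ1234: -17915904/4906225 + 17915904/4906225 = 0 — confirming B is simple. So B^2 = -9.
Answer: rotation, certificate B^2 = -9. Note: conjugating B changes its blade decomposition but never the scalar B^2 = -9, whose sign settles the classification.


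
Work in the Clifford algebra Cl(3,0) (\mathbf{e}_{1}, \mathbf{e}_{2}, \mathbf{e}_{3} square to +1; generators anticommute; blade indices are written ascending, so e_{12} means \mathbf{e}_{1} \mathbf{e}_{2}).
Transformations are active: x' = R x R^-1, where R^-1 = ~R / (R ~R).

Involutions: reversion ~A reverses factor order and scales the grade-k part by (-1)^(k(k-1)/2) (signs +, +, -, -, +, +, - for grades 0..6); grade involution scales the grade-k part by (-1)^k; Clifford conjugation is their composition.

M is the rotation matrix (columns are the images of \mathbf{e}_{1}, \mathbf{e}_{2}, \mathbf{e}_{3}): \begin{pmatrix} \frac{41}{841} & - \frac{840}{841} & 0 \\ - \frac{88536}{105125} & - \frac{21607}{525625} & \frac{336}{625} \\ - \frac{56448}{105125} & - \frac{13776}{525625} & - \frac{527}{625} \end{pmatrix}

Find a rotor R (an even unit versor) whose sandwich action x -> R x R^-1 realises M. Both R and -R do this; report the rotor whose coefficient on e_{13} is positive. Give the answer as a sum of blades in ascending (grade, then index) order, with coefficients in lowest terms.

Method: write R = a + b12*e_{12} + b13*e_{13} + b23*e_{23} with a^2 + b12^2 + b13^2 + b23^2 = 1 (so R^-1 = ~R). Expanding the columns R e_j ~R gives tr M = 4a^2 - 1 and, from the antisymmetric part, M21 - M12 = -4a*b12, M13 - M31 = 4a*b13, M32 - M23 = -4a*b23.
Here tr M = -\frac{439189}{525625}, so a^2 = (1 + tr M)/4 = \frac{21609}{525625} and a = ±\frac{147}{725}. Taking a = \frac{147}{725}: M21 - M12 = \frac{16464}{105125}, M13 - M31 = \frac{56448}{105125}, M32 - M23 = -\frac{296352}{525625}, giving b12 = -\frac{28}{145}, b13 = \frac{96}{145}, b23 = \frac{504}{725}, i.e. R = \frac{147}{725} - \frac{28}{145} e_{12} + \frac{96}{145} e_{13} + \frac{504}{725} e_{23}.
Its e_{13} coefficient is already positive.
Answer: \frac{147}{725} - \frac{28}{145} e_{12} + \frac{96}{145} e_{13} + \frac{504}{725} e_{23}. Recall the cover is two-to-one: with M of trace -\frac{439189}{525625}, both preimages act alike, and the stated e_{13} sign chooses the sheet.


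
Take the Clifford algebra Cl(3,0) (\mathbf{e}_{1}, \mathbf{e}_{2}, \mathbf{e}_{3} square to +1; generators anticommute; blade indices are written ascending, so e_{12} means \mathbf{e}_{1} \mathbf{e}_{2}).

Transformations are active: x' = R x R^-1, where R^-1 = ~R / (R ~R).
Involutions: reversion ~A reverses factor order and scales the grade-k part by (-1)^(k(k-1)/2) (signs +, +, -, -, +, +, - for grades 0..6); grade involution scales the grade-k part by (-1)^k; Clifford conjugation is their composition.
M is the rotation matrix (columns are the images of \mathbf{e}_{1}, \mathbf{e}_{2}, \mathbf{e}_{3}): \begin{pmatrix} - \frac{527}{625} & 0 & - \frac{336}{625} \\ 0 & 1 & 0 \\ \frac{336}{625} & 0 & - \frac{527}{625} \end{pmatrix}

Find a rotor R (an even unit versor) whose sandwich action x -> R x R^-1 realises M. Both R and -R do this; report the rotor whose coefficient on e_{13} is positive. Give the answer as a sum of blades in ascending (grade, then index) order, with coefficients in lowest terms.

Method: write R = a + b12*e_{12} + b13*e_{13} + b23*e_{23} with a^2 + b12^2 + b13^2 + b23^2 = 1 (so R^-1 = ~R). Expanding the columns R e_j ~R gives tr M = 4a^2 - 1 and, from the antisymmetric part, M21 - M12 = -4a*b12, M13 - M31 = 4a*b13, M32 - M23 = -4a*b23.
Here tr M = -\frac{429}{625}, so a^2 = (1 + tr M)/4 = \frac{49}{625} and a = ±\frac{7}{25}. Taking a = \frac{7}{25}: M21 - M12 = 0, M13 - M31 = -\frac{672}{625}, M32 - M23 = 0, giving b12 = 0, b13 = -\frac{24}{25}, b23 = 0, i.e. R = \frac{7}{25} - \frac{24}{25} e_{13}.
Its e_{13} coefficient is negative, so report the other preimage -R.
Answer: -\frac{7}{25} + \frac{24}{25} e_{13}. Uniqueness: Spin(3) -> SO(3) maps R and -R to the same rotation of trace -\frac{429}{625}; fixing the sign of the e_{13} coefficient removes the ambiguity.


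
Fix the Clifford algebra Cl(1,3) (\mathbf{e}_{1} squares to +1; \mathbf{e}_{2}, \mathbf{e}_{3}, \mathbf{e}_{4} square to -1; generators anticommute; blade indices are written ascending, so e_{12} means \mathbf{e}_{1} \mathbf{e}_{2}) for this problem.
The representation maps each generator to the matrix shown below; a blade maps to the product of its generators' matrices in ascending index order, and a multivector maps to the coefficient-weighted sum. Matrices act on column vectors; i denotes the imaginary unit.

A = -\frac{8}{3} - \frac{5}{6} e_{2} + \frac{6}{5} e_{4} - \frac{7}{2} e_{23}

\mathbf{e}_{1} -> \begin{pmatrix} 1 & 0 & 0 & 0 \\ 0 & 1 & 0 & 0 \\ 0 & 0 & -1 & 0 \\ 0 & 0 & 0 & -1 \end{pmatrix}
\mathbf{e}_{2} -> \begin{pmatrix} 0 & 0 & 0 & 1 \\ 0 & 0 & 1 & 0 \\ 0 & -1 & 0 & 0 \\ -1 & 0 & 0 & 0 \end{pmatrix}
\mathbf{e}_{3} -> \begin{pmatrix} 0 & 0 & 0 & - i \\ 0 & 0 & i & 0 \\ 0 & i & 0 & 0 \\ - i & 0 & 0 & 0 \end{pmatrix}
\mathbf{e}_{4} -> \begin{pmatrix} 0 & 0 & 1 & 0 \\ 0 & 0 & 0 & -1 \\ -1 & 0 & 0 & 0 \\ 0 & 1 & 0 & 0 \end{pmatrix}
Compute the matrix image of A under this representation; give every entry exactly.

Bivector images (products of the table entries): rho(e_{23}) = rho(\mathbf{e}_{2})rho(\mathbf{e}_{3}) = \begin{pmatrix} - i & 0 & 0 & 0 \\ 0 & i & 0 & 0 \\ 0 & 0 & - i & 0 \\ 0 & 0 & 0 & i \end{pmatrix}.
M = (-\frac{8}{3})*1 + (-\frac{5}{6})*rho(e_{2}) + (\frac{6}{5})*rho(e_{4}) + (-\frac{7}{2})*rho(e_{23}), summed entrywise (1 is the identity matrix):
Answer: \begin{pmatrix} - \frac{8}{3} + \frac{7 i}{2} & 0 & \frac{6}{5} & - \frac{5}{6} \\ 0 & - \frac{8}{3} - \frac{7 i}{2} & - \frac{5}{6} & - \frac{6}{5} \\ - \frac{6}{5} & \frac{5}{6} & - \frac{8}{3} + \frac{7 i}{2} & 0 \\ \frac{5}{6} & \frac{6}{5} & 0 & - \frac{8}{3} - \frac{7 i}{2} \end{pmatrix}


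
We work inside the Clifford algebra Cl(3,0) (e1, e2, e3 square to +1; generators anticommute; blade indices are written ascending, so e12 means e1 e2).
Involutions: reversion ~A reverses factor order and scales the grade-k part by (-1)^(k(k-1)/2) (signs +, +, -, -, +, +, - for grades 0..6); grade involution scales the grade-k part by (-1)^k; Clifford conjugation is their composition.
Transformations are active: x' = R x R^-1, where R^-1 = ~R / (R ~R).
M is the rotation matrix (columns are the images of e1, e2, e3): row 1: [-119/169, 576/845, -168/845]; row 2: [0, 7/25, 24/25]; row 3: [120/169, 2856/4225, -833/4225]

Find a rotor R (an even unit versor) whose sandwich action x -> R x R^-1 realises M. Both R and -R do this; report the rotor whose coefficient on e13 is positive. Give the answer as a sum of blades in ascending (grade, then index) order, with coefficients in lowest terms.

Method: write R = a + b12*e12 + b13*e13 + b23*e23 with a^2 + b12^2 + b13^2 + b23^2 = 1 (so R^-1 = ~R). Expanding the columns R e_j ~R gives tr M = 4a^2 - 1 and, from the antisymmetric part, M21 - M12 = -4a*b12, M13 - M31 = 4a*b13, M32 - M23 = -4a*b23.
Here tr M = -105/169, so a^2 = (1 + tr M)/4 = 16/169 and a = ±4/13. Taking a = 4/13: M21 - M12 = -576/845, M13 - M31 = -768/845, M32 - M23 = -48/169, giving b12 = 36/65, b13 = -48/65, b23 = 3/13, i.e. R = 4/13 + 36/65*e12 - 48/65*e13 + 3/13*e23.
Its e13 coefficient is negative, so report the other preimage -R.
Answer: -4/13 - 36/65*e12 + 48/65*e13 - 3/13*e23. Sheet selection: the two-to-one cover makes ±R indistinguishable at the matrix level (trace -105/169), so uniqueness comes from the required sign on e13.


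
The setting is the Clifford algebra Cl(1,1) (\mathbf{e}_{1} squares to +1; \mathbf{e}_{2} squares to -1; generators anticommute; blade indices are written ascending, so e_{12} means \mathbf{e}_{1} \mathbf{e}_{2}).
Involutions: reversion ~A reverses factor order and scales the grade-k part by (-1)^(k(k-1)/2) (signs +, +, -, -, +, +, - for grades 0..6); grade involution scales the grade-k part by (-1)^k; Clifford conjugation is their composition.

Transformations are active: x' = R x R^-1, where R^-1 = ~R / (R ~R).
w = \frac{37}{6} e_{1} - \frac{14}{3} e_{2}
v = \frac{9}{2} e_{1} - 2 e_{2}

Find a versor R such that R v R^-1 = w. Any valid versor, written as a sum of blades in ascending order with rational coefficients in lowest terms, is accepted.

Take R = v + w = \frac{32}{3} e_{1} - \frac{20}{3} e_{2}. Because q(v) = q(w) = \frac{65}{4}, conjugation by R sends v exactly to w.
Answer: \frac{32}{3} e_{1} - \frac{20}{3} e_{2}


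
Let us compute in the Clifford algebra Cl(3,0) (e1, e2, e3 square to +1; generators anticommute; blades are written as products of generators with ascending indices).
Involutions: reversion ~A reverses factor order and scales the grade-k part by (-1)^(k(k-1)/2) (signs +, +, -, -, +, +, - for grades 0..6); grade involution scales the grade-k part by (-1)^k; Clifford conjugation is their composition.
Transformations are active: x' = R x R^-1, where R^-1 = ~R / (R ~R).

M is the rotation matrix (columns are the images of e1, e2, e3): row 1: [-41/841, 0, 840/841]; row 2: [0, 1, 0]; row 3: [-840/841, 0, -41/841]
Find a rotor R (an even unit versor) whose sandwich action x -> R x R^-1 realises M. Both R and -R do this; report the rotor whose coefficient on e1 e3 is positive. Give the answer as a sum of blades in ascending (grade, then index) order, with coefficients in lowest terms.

Method: write R = a + b12*e1 e2 + b13*e1 e3 + b23*e2 e3 with a^2 + b12^2 + b13^2 + b23^2 = 1 (so R^-1 = ~R). Expanding the columns R e_j ~R gives tr M = 4a^2 - 1 and, from the antisymmetric part, M21 - M12 = -4a*b12, M13 - M31 = 4a*b13, M32 - M23 = -4a*b23.
Here tr M = 759/841, so a^2 = (1 + tr M)/4 = 400/841 and a = ±20/29. Taking a = 20/29: M21 - M12 = 0, M13 - M31 = 1680/841, M32 - M23 = 0, giving b12 = 0, b13 = 21/29, b23 = 0, i.e. R = 20/29 + 21/29*e1 e3.
Its e1 e3 coefficient is already positive.
Answer: 20/29 + 21/29*e1 e3. Sheet selection: the two-to-one cover makes ±R indistinguishable at the matrix level (trace 759/841), so uniqueness comes from the required sign on e1 e3.


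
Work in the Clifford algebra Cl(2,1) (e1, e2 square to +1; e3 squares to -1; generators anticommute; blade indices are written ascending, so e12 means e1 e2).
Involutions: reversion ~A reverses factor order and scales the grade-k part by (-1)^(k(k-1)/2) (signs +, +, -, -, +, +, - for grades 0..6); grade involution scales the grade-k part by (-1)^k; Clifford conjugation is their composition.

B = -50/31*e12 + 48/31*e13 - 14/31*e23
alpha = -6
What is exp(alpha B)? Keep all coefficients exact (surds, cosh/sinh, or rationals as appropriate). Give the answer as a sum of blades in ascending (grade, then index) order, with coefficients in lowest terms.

B^2 term by term: the squares give (-50/31)^2*(e12)^2 + (48/31)^2*(e13)^2 + (-14/31)^2*(e23)^2 = 2500/961*(-1) + 2304/961*(+1) + 196/961*(+1) = 0 (each basis 2-blade squares to minus the product of its generators' squares); cross terms between blades sharing an index anticommute and cancel. So B^2 = 0.
B^2 = 0, hence only two terms survive: exp(alpha B) = 1 + alpha B (parabolic case).
Answer: 1 + 300/31*e12 - 288/31*e13 + 84/31*e23


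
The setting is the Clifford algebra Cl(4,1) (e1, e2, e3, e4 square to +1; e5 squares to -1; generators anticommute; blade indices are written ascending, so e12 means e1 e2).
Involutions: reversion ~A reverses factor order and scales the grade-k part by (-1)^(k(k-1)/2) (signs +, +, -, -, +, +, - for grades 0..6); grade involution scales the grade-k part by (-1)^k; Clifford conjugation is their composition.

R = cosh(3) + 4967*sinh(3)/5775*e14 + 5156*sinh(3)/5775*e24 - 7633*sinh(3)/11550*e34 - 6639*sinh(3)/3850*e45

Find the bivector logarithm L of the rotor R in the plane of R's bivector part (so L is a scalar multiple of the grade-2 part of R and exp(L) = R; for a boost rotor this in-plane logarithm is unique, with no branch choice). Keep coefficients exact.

The scalar part of R is cosh(3), which fixes the rapidity magnitude through cosh (cosh is even, so it cannot fix the sign — the bivector part carries that); dividing the bivector part by sinh of the rapidity gives the plane, and L = rapidity * plane, where the joint sign ambiguity of (rapidity, plane) cancels in the product.
Concretely: cosh(rapidity) = cosh(3) gives rapidity = ±3, and since rapidity/sinh(rapidity) is even the sign is immaterial: L = (rapidity/sinh(rapidity)) * <R>_2 = (3/sinh(3)) * <R>_2.
Answer: 4967/1925*e14 + 5156/1925*e24 - 7633/3850*e34 - 19917/3850*e45


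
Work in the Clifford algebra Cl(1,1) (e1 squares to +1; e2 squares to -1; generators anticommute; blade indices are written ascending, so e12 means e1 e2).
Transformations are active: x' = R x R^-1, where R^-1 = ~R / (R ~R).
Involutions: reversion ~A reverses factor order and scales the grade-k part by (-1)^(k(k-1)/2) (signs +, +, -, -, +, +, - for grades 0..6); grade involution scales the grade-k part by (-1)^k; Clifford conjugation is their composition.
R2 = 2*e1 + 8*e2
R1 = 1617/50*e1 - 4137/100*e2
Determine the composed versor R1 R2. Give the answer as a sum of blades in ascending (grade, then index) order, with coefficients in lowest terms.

Distribute over the terms of R1 (each basis-blade product reordered to ascending indices, repeated generators contracted through their squares):
(1617/50*e1) R2 = 1617/25 + 6468/25*e12
(-4137/100*e2) R2 = 8274/25 + 4137/50*e12
Summing the partial products and collecting blades:
Answer: 9891/25 + 17073/50*e12


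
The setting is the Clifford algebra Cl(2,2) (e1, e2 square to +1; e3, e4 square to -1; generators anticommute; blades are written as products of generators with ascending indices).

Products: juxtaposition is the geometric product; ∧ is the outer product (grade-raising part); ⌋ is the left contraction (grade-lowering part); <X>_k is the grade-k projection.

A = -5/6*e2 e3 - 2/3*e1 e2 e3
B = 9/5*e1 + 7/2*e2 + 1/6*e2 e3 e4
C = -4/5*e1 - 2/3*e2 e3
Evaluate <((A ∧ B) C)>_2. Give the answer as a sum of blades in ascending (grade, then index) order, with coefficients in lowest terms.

step 1: -3/2*e1 e2 e3
step 2: e1 + 6/5*e2 e3
step 3: 6/5*e2 e3
Answer: 6/5*e2 e3


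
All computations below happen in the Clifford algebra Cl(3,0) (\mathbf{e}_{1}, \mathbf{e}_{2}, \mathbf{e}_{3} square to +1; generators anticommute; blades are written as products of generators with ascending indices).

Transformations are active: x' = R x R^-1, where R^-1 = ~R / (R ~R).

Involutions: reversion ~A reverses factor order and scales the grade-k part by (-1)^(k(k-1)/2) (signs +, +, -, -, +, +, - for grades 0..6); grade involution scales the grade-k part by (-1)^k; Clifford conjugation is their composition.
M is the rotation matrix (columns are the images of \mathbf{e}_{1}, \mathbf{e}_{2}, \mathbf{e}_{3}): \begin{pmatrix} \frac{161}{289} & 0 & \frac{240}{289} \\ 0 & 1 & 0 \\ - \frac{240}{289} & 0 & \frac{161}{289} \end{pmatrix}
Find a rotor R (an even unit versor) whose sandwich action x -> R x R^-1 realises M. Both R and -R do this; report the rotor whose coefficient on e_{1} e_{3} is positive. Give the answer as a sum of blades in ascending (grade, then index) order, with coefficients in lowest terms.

Method: write R = a + b12*e_{1} e_{2} + b13*e_{1} e_{3} + b23*e_{2} e_{3} with a^2 + b12^2 + b13^2 + b23^2 = 1 (so R^-1 = ~R). Expanding the columns R e_j ~R gives tr M = 4a^2 - 1 and, from the antisymmetric part, M21 - M12 = -4a*b12, M13 - M31 = 4a*b13, M32 - M23 = -4a*b23.
Here tr M = \frac{611}{289}, so a^2 = (1 + tr M)/4 = \frac{225}{289} and a = ±\frac{15}{17}. Taking a = \frac{15}{17}: M21 - M12 = 0, M13 - M31 = \frac{480}{289}, M32 - M23 = 0, giving b12 = 0, b13 = \frac{8}{17}, b23 = 0, i.e. R = \frac{15}{17} + \frac{8}{17} e_{1} e_{3}.
Its e_{1} e_{3} coefficient is already positive.
Answer: \frac{15}{17} + \frac{8}{17} e_{1} e_{3}. Recall the cover is two-to-one: with M of trace \frac{611}{289}, both preimages act alike, and the stated e_{1} e_{3} sign chooses the sheet.


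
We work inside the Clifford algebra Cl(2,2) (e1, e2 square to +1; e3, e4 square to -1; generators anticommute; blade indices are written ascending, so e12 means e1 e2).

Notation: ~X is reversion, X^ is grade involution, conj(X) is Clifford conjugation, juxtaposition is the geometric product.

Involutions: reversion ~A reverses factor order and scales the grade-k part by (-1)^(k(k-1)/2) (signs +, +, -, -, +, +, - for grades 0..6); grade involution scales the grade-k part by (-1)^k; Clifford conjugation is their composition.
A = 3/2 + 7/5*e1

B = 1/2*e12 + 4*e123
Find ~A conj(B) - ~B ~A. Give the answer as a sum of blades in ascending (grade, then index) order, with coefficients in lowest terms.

first term: -7/10*e2 - 3/4*e12 + 28/5*e23 + 6*e123
second term: 7/10*e2 - 3/4*e12 - 28/5*e23 - 6*e123
Answer: -7/5*e2 + 56/5*e23 + 12*e123


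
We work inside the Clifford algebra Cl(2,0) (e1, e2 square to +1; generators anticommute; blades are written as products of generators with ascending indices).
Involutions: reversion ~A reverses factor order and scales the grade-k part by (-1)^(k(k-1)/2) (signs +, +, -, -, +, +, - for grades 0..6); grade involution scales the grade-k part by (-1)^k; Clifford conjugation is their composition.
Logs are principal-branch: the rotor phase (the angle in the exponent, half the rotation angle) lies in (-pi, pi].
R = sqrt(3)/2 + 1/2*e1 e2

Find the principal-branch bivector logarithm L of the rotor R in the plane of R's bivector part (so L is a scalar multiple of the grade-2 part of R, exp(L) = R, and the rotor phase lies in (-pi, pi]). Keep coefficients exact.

The scalar part of R is sqrt(3)/2, which fixes the principal-branch rotor phase; the unit plane is then the bivector part divided by the sine of that phase, and L is that plane scaled by the phase.
Concretely: cos(phase) = sqrt(3)/2 gives phase = ±pi/6, and since phase/sin(phase) is even the sign is immaterial: L = (phase/sin(phase)) * <R>_2 = (pi/3) * <R>_2.
Answer: pi/6*e1 e2


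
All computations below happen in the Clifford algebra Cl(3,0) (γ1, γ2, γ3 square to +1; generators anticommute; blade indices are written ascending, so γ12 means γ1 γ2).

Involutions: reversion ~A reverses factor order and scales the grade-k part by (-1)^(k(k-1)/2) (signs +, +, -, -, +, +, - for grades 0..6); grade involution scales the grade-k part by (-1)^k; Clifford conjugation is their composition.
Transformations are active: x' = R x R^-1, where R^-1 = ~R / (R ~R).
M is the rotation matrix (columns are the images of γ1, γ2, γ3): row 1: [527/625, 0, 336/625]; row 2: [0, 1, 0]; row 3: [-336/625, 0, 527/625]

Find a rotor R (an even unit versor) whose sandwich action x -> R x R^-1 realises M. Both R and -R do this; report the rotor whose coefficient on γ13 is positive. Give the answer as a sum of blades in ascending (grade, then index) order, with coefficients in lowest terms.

Method: write R = a + b12*γ12 + b13*γ13 + b23*γ23 with a^2 + b12^2 + b13^2 + b23^2 = 1 (so R^-1 = ~R). Expanding the columns R e_j ~R gives tr M = 4a^2 - 1 and, from the antisymmetric part, M21 - M12 = -4a*b12, M13 - M31 = 4a*b13, M32 - M23 = -4a*b23.
Here tr M = 1679/625, so a^2 = (1 + tr M)/4 = 576/625 and a = ±24/25. Taking a = 24/25: M21 - M12 = 0, M13 - M31 = 672/625, M32 - M23 = 0, giving b12 = 0, b13 = 7/25, b23 = 0, i.e. R = 24/25 + 7/25*γ13.
Its γ13 coefficient is already positive.
Answer: 24/25 + 7/25*γ13. Uniqueness: Spin(3) -> SO(3) maps R and -R to the same rotation of trace 1679/625; fixing the sign of the γ13 coefficient removes the ambiguity.


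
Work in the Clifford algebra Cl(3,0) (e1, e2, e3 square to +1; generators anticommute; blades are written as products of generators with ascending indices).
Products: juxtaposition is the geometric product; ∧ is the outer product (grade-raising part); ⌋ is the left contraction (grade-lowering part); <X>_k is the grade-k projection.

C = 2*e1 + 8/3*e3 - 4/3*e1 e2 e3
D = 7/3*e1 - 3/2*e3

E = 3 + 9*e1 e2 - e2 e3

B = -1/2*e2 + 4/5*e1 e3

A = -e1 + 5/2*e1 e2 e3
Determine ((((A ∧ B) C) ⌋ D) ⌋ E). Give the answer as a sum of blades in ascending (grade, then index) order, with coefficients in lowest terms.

step 1: 1/2*e1 e2
step 2: -e2 + 2/3*e3 + 4/3*e1 e2 e3
step 3: -1
step 4: -3 - 9*e1 e2 + e2 e3
Answer: -3 - 9*e1 e2 + e2 e3


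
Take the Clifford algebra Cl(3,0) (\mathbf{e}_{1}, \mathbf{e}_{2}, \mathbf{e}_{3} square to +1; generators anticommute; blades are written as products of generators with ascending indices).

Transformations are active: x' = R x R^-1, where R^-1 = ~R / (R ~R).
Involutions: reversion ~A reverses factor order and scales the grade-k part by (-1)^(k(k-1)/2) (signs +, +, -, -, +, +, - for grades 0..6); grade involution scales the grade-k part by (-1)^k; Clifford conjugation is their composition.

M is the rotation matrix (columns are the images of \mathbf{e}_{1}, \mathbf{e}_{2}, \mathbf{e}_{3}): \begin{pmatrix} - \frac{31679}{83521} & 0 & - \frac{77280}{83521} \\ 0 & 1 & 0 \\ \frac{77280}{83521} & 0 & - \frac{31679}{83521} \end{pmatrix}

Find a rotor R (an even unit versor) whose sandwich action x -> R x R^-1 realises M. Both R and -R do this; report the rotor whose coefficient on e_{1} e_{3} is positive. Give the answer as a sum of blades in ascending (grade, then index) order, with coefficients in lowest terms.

Method: write R = a + b12*e_{1} e_{2} + b13*e_{1} e_{3} + b23*e_{2} e_{3} with a^2 + b12^2 + b13^2 + b23^2 = 1 (so R^-1 = ~R). Expanding the columns R e_j ~R gives tr M = 4a^2 - 1 and, from the antisymmetric part, M21 - M12 = -4a*b12, M13 - M31 = 4a*b13, M32 - M23 = -4a*b23.
Here tr M = \frac{20163}{83521}, so a^2 = (1 + tr M)/4 = \frac{25921}{83521} and a = ±\frac{161}{289}. Taking a = \frac{161}{289}: M21 - M12 = 0, M13 - M31 = -\frac{154560}{83521}, M32 - M23 = 0, giving b12 = 0, b13 = -\frac{240}{289}, b23 = 0, i.e. R = \frac{161}{289} - \frac{240}{289} e_{1} e_{3}.
Its e_{1} e_{3} coefficient is negative, so report the other preimage -R.
Answer: -\frac{161}{289} + \frac{240}{289} e_{1} e_{3}. Note: both R and -R realise this M (trace \frac{20163}{83521}); the covering map identifies them, and the e_{1} e_{3}-coefficient sign is the tie-breaker.


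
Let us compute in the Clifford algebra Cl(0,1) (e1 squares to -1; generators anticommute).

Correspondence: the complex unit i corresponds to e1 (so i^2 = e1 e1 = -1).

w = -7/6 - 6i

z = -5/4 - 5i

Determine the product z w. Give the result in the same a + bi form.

In blades: z = -5/4 - 5*e1, w = -7/6 - 6*e1.
Distribute z over w term by term (generator squares from the signature, products reordered to ascending indices): (-5/4)*w = 35/24 + 15/2*e1; (-5*e1)*w = -30 + 35/6*e1.
Sum: -685/24 + 40/3*e1; translating back through the correspondence:
Answer: -685/24 + 40/3*i


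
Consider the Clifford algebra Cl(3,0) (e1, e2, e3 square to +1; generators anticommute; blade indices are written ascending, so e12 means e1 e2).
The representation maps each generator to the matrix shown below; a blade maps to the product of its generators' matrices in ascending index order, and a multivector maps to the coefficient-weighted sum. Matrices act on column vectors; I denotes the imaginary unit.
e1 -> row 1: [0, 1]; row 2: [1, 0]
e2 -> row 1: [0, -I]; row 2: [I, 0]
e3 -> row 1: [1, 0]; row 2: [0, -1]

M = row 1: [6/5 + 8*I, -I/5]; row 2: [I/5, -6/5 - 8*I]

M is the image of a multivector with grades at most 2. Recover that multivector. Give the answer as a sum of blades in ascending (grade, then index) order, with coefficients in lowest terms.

Method: 1, rho(e1), rho(e2), rho(e3) form a trace-orthogonal basis of the 2x2 complex matrices (tr(X Y) = 2 if X = Y, else 0), so M = m0*1 + m1*rho(e1) + m2*rho(e2) + m3*rho(e3) with m0 = tr(M)/2 = 0, m1 = tr(M rho(e1))/2 = 0, m2 = tr(M rho(e2))/2 = 1/5, m3 = tr(M rho(e3))/2 = 6/5 + 8*I.
Multiplying table entries, the bivector images are rho(e12) = I*rho(e3), rho(e13) = -I*rho(e2), rho(e23) = I*rho(e1); with real blade coefficients the real parts of m0..m3 are the coefficients of 1, e1, e2, e3 and the imaginary parts give the bivectors (e23: Im m1, e13: -Im m2, e12: Im m3).
Answer: 1/5*e2 + 6/5*e3 + 8*e12


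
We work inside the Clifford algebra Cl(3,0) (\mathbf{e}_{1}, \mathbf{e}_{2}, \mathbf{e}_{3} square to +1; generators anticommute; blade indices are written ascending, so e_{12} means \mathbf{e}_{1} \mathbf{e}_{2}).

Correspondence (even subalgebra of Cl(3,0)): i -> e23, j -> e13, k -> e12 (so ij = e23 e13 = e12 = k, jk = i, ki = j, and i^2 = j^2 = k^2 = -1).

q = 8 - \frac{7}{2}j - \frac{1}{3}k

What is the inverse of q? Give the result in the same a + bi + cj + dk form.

In blades: q = 8 - \frac{1}{3} e_{12} - \frac{7}{2} e_{13}.
With qbar = 8 + \frac{1}{3} e_{12} + \frac{7}{2} e_{13} (scalar fixed, mapped units negated), q qbar = \frac{2749}{36} (the sum of squared coefficients), so q^-1 = qbar / (\frac{2749}{36}) = \frac{288}{2749} + \frac{12}{2749} e_{12} + \frac{126}{2749} e_{13}; translating back:
Answer: \frac{288}{2749} + \frac{126}{2749}j + \frac{12}{2749}k


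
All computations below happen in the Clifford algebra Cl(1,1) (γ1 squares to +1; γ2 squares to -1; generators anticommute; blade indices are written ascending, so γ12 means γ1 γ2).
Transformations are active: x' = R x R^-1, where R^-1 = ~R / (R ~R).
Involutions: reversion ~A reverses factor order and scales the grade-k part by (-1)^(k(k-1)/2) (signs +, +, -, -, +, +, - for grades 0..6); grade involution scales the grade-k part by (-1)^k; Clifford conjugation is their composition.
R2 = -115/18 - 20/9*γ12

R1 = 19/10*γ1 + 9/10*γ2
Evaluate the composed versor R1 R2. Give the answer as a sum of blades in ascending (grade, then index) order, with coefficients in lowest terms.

Distribute over the terms of R1 (each basis-blade product reordered to ascending indices, repeated generators contracted through their squares):
(19/10*γ1) R2 = -437/36*γ1 - 38/9*γ2
(9/10*γ2) R2 = -2*γ1 - 23/4*γ2
Summing the partial products and collecting blades:
Answer: -509/36*γ1 - 359/36*γ2


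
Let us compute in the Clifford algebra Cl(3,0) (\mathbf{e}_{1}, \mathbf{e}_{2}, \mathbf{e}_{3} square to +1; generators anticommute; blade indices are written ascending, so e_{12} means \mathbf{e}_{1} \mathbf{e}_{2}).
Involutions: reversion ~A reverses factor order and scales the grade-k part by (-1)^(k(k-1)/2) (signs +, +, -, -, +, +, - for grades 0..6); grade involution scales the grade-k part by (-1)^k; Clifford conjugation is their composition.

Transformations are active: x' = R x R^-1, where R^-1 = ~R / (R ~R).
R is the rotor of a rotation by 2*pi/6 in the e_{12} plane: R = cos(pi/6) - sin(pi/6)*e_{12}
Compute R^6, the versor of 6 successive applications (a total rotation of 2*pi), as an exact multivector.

Half-angle bookkeeping: 6 applications in e_{12} add up to rotor phase 6*pi/6 = \pi, so R^6 = cos(\pi) - sin(\pi)*e_{12}.
cos(\pi) = -1 and sin(\pi) = 0, so R^6 = -1. The total rotation 2*pi is 1 full turn, so every vector returns to itself, yet the rotor is -1, on the OTHER sheet of the double cover (an odd number of 2*pi turns).
Answer: -1


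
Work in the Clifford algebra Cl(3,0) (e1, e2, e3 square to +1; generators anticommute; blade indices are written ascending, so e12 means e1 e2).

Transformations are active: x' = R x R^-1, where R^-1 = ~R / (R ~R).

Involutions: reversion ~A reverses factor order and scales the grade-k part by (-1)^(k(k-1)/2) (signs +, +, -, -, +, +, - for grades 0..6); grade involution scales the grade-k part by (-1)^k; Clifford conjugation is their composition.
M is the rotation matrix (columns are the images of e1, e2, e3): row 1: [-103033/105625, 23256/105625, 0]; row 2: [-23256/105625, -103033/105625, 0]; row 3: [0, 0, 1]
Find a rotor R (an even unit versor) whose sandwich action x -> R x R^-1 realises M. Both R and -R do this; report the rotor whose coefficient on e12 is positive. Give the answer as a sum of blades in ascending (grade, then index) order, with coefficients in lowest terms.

Method: write R = a + b12*e12 + b13*e13 + b23*e23 with a^2 + b12^2 + b13^2 + b23^2 = 1 (so R^-1 = ~R). Expanding the columns R e_j ~R gives tr M = 4a^2 - 1 and, from the antisymmetric part, M21 - M12 = -4a*b12, M13 - M31 = 4a*b13, M32 - M23 = -4a*b23.
Here tr M = -100441/105625, so a^2 = (1 + tr M)/4 = 1296/105625 and a = ±36/325. Taking a = 36/325: M21 - M12 = -46512/105625, M13 - M31 = 0, M32 - M23 = 0, giving b12 = 323/325, b13 = 0, b23 = 0, i.e. R = 36/325 + 323/325*e12.
Its e12 coefficient is already positive.
Answer: 36/325 + 323/325*e12. Key observation: the double cover Spin(3) -> SO(3) sends R and -R to the same matrix (trace -100441/105625 here), so the stated sign of the e12 coefficient is what selects one sheet.


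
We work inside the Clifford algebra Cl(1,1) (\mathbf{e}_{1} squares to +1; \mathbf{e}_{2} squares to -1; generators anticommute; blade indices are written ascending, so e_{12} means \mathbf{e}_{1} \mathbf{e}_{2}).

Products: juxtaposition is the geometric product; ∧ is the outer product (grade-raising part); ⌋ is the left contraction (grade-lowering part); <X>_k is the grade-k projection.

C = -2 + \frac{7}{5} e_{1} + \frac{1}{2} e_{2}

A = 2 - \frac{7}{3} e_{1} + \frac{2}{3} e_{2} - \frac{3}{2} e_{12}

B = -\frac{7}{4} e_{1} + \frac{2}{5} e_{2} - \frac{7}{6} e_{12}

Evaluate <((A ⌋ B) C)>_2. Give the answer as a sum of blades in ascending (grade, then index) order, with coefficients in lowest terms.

step 1: \frac{167}{30} - \frac{77}{18} e_{1} + \frac{317}{90} e_{2} - \frac{7}{3} e_{12}
step 2: -\frac{1133}{60} + \frac{3941}{225} e_{1} - \frac{179}{180} e_{2} - \frac{721}{300} e_{12}
step 3: -\frac{721}{300} e_{12}
Answer: -\frac{721}{300} e_{12}


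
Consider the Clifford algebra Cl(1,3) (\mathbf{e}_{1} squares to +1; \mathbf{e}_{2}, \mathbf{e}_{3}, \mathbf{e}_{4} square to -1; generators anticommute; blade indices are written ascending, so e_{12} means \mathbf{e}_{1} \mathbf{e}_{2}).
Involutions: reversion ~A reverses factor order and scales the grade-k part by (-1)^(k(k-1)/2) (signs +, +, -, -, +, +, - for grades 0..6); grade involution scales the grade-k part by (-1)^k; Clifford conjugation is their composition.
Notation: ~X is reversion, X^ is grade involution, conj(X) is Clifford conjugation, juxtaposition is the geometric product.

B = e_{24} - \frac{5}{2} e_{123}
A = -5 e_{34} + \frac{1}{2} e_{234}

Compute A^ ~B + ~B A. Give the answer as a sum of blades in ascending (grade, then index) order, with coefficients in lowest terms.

first term: \frac{1}{2} e_{3} - \frac{5}{4} e_{14} - 5 e_{23} - \frac{25}{2} e_{124}
second term: -\frac{1}{2} e_{3} - \frac{5}{4} e_{14} + 5 e_{23} + \frac{25}{2} e_{124}
Answer: -\frac{5}{2} e_{14}


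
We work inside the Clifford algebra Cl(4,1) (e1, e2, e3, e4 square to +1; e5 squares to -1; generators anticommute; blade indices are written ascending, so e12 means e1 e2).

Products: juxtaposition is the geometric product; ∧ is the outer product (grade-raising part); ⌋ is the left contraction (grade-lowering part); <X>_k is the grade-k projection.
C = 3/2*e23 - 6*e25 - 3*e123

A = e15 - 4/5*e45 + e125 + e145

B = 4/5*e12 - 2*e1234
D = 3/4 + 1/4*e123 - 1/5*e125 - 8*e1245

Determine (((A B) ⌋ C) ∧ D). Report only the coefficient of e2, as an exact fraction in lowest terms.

step 1: -4/5*e5 + 4/5*e25 + 2*e235 + 4/5*e245 + 2*e345 - 8/5*e1235 - 16/25*e1245 - 2*e2345
step 2: -24/5 + 24/5*e2
step 3: -18/5 + 18/5*e2 - 6/5*e123 + 24/25*e125 + 192/5*e1245
Answer: 18/5
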